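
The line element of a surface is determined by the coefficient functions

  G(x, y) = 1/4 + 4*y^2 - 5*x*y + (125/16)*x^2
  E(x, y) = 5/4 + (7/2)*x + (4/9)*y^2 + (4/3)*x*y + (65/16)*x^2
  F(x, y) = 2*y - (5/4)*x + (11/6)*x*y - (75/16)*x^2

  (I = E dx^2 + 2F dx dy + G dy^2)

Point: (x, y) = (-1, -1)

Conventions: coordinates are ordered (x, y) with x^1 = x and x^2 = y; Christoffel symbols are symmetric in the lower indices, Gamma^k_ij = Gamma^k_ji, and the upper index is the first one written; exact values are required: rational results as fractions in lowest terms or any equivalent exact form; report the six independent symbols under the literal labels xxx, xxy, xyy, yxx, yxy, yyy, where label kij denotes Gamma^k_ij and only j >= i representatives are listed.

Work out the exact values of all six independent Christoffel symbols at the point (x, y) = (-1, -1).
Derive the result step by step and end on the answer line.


E = 517/144, F = -173/48, G = 113/16 at the point
E_x = -143/24, E_y = -20/9, F_x = 151/24, F_y = 1/6, G_x = -85/8, G_y = -3
EG - F^2 = 7123/576;  g^inv = (576/7123) * [[113/16, 173/48], [173/48, 517/144]]
first-kind symbols [ij,l] = (1/2)(d_i g_jl + d_j g_il - d_l g_ij): [xx,x] = E_x/2 = -143/48, [xx,y] = F_x - E_y/2 = 533/72, [xy,x] = E_y/2 = -10/9, [xy,y] = G_x/2 = -85/16, [yy,x] = F_y - G_x/2 = 263/48, [yy,y] = G_y/2 = -3/2
Gamma^x_ij = (G*[ij,x] - F*[ij,y])/(EG - F^2), Gamma^y_ij = (E*[ij,y] - F*[ij,x])/(EG - F^2)

Answer: Gamma_xxx = 38987/85476, Gamma_xxy = -62195/28492, Gamma_xyy = 76701/28492, Gamma_yxx = 328471/256428, Gamma_yxy = -159515/85476, Gamma_yyy = 33091/28492


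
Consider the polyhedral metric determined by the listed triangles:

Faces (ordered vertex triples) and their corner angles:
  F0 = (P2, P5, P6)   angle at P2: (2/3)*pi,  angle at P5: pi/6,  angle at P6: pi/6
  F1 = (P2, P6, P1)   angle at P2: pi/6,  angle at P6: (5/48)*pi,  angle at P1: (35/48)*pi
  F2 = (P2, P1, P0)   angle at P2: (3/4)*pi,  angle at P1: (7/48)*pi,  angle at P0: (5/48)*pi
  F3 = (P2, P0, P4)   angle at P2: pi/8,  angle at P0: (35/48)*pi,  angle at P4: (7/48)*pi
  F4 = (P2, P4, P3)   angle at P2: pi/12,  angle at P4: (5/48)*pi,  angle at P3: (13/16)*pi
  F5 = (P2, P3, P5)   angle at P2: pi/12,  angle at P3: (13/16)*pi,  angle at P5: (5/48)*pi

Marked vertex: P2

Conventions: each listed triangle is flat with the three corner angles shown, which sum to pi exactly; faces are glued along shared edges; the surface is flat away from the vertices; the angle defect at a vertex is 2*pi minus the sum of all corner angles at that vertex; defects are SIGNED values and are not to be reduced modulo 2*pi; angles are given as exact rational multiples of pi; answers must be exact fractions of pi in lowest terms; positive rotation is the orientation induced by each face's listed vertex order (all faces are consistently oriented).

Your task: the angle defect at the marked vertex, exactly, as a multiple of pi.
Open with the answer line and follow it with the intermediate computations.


Answer: defect(P2) = pi/8

Sum of corner angles at P2: (15/8)*pi
defect = 2*pi - (15/8)*pi


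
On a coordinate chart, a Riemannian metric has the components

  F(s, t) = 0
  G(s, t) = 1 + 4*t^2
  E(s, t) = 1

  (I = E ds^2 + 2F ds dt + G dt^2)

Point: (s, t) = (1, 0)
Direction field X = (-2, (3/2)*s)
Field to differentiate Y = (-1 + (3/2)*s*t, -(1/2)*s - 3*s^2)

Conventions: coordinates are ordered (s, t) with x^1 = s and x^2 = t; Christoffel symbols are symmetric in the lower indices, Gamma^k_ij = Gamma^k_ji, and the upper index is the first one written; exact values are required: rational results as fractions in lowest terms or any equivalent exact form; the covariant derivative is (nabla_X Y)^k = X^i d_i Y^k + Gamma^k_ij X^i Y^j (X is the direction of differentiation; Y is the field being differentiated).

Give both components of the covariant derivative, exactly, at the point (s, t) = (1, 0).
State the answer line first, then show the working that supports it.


Answer: (nabla_X Y)^s = 9/4, (nabla_X Y)^t = 13

E = 1, F = 0, G = 1 at the point
E_s = 0, E_t = 0, F_s = 0, F_t = 0, G_s = 0, G_t = 0
EG - F^2 = 1;  g^inv = (1) * [[1, 0], [0, 1]]
first-kind symbols [ij,l] = (1/2)(d_i g_jl + d_j g_il - d_l g_ij): [ss,s] = E_s/2 = 0, [ss,t] = F_s - E_t/2 = 0, [st,s] = E_t/2 = 0, [st,t] = G_s/2 = 0, [tt,s] = F_t - G_s/2 = 0, [tt,t] = G_t/2 = 0
Gamma^s_ij = (G*[ij,s] - F*[ij,t])/(EG - F^2), Gamma^t_ij = (E*[ij,t] - F*[ij,s])/(EG - F^2)
Gamma_sss = 0, Gamma_sst = 0, Gamma_stt = 0, Gamma_tss = 0, Gamma_tst = 0, Gamma_ttt = 0
X = (-2, 3/2), Y = (-1, -7/2) at the point


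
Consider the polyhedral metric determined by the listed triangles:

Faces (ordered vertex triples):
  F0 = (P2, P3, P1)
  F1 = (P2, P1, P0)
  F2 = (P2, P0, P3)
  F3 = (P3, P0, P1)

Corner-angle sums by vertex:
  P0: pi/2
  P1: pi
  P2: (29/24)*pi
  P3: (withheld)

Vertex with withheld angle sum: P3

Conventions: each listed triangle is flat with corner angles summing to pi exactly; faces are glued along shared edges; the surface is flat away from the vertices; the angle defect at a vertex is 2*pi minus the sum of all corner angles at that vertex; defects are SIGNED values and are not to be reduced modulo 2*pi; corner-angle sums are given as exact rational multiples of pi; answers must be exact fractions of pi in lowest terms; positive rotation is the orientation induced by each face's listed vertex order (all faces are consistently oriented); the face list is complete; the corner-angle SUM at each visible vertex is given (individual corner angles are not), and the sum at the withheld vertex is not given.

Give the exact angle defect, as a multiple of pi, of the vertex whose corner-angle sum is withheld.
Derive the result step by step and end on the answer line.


V = 4, E = 6, F = 4; chi = V - E + F = 2
Gauss-Bonnet: total defect = 2*pi*chi = 4*pi; visible defects sum to (79/24)*pi

Answer: defect(P3) = (17/24)*pi


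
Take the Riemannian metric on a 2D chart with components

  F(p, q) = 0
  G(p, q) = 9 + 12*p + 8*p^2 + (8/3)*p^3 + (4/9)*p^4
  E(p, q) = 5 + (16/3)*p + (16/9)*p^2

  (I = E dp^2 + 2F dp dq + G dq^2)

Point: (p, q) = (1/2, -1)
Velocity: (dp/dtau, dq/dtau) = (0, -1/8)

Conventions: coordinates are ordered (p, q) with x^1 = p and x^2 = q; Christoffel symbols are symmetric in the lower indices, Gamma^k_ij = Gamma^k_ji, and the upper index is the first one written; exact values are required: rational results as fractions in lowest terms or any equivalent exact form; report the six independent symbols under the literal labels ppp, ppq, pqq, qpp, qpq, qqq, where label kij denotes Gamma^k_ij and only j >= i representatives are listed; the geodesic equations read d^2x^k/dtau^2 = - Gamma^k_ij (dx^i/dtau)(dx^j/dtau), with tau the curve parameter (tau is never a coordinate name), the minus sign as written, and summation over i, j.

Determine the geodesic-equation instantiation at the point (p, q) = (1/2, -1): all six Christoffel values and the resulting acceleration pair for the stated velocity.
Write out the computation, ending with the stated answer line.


E = 73/9, F = 0, G = 625/36 at the point
E_p = 64/9, E_q = 0, F_p = 0, F_q = 0, G_p = 200/9, G_q = 0
EG - F^2 = 45625/324;  g^inv = (324/45625) * [[625/36, 0], [0, 73/9]]
first-kind symbols [ij,l] = (1/2)(d_i g_jl + d_j g_il - d_l g_ij): [pp,p] = E_p/2 = 32/9, [pp,q] = F_p - E_q/2 = 0, [pq,p] = E_q/2 = 0, [pq,q] = G_p/2 = 100/9, [qq,p] = F_q - G_p/2 = -100/9, [qq,q] = G_q/2 = 0
Gamma^p_ij = (G*[ij,p] - F*[ij,q])/(EG - F^2), Gamma^q_ij = (E*[ij,q] - F*[ij,p])/(EG - F^2)
Gamma_ppp = 32/73, Gamma_ppq = 0, Gamma_pqq = -100/73, Gamma_qpp = 0, Gamma_qpq = 16/25, Gamma_qqq = 0
d^2p/dtau^2 = -(Gamma_ppp*(0)^2 + 2*Gamma_ppq*(0)*(-1/8) + Gamma_pqq*(-1/8)^2) = 25/1168
d^2q/dtau^2 = -(Gamma_qpp*(0)^2 + 2*Gamma_qpq*(0)*(-1/8) + Gamma_qqq*(-1/8)^2) = 0

Answer: Gamma_ppp = 32/73, Gamma_ppq = 0, Gamma_pqq = -100/73, Gamma_qpp = 0, Gamma_qpq = 16/25, Gamma_qqq = 0; accelerations (d^2p/dtau^2, d^2q/dtau^2) = (25/1168, 0)


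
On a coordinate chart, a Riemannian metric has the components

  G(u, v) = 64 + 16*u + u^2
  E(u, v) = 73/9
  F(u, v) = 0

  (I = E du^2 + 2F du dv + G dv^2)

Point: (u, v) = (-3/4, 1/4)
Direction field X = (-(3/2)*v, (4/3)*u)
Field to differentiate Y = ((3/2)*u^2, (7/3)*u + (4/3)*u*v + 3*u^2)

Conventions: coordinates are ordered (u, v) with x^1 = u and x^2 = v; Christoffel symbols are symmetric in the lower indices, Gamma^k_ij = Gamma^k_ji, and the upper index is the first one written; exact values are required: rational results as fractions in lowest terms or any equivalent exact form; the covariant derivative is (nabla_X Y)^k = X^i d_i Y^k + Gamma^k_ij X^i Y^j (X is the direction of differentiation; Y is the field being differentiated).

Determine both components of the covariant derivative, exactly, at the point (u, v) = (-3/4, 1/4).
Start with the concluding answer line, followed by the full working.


Answer: (nabla_X Y)^u = 2637/4672, (nabla_X Y)^v = 1473/928

E = 73/9, F = 0, G = 841/16 at the point
E_u = 0, E_v = 0, F_u = 0, F_v = 0, G_u = 29/2, G_v = 0
EG - F^2 = 61393/144;  g^inv = (144/61393) * [[841/16, 0], [0, 73/9]]
first-kind symbols [ij,l] = (1/2)(d_i g_jl + d_j g_il - d_l g_ij): [uu,u] = E_u/2 = 0, [uu,v] = F_u - E_v/2 = 0, [uv,u] = E_v/2 = 0, [uv,v] = G_u/2 = 29/4, [vv,u] = F_v - G_u/2 = -29/4, [vv,v] = G_v/2 = 0
Gamma^u_ij = (G*[ij,u] - F*[ij,v])/(EG - F^2), Gamma^v_ij = (E*[ij,v] - F*[ij,u])/(EG - F^2)
Gamma_uuu = 0, Gamma_uuv = 0, Gamma_uvv = -261/292, Gamma_vuu = 0, Gamma_vuv = 4/29, Gamma_vvv = 0
X = (-3/8, -1), Y = (27/32, -5/16) at the point


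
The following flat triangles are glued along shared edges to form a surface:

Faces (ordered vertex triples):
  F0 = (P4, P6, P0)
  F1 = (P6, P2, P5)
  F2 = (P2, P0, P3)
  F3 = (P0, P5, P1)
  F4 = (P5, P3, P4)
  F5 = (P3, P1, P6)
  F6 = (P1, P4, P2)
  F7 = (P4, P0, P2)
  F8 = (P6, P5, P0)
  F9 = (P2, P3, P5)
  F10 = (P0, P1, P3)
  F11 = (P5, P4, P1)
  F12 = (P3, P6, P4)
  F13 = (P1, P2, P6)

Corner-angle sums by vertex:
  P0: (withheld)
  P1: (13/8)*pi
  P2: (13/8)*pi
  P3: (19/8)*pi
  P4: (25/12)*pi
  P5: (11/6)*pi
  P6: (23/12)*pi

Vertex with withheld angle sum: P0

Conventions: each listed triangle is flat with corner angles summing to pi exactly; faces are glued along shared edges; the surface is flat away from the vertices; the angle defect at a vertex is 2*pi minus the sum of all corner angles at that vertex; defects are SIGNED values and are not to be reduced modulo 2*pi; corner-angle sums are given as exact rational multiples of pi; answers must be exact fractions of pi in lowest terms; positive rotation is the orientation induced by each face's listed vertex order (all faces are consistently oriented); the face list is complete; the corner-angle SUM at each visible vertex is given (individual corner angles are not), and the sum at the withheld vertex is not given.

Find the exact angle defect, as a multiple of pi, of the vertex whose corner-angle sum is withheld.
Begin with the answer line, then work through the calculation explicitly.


Answer: defect(P0) = (-13/24)*pi

V = 7, E = 21, F = 14; chi = V - E + F = 0
Gauss-Bonnet: total defect = 2*pi*chi = 0; visible defects sum to (13/24)*pi


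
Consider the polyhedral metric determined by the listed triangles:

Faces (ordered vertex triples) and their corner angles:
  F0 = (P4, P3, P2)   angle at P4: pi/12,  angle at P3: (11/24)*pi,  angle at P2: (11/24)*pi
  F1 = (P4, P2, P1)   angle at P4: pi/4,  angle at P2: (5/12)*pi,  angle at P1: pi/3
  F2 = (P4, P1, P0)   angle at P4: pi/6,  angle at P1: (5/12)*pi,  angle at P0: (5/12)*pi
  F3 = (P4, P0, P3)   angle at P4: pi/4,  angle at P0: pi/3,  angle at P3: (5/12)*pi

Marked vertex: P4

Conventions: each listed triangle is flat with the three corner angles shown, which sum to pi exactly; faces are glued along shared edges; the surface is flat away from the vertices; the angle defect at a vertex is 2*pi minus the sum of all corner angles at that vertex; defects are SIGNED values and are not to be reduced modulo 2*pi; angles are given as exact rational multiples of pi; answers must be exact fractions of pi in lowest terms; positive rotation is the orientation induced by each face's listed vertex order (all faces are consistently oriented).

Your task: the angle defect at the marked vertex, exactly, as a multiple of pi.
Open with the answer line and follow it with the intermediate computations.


Answer: defect(P4) = (5/4)*pi

Sum of corner angles at P4: (3/4)*pi
defect = 2*pi - (3/4)*pi


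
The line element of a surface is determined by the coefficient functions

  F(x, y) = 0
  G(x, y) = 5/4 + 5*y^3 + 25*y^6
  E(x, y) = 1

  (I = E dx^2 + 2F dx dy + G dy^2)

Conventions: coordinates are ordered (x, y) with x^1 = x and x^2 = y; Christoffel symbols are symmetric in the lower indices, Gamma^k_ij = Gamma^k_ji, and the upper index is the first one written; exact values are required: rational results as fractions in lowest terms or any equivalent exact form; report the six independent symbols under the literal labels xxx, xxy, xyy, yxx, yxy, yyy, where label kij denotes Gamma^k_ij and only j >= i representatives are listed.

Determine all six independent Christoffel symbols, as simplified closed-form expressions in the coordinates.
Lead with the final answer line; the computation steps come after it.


Answer: Gamma_xxx = 0, Gamma_xxy = 0, Gamma_xyy = 0, Gamma_yxx = 0, Gamma_yxy = 0, Gamma_yyy = (60*y^5 + 6*y^2)/(20*y^6 + 4*y^3 + 1)

E = 1; F = 0; G = 5/4 + 5*y^3 + 25*y^6
Gamma^k_ij = (1/2) g^{kl} (d_i g_jl + d_j g_il - d_l g_ij), with g^inv = (1/(EG-F^2)) [[G, -F], [-F, E]]
first partials: E_x = 0, E_y = 0, F_x = 0, F_y = 0, G_x = 0, G_y = 15*y^2 + 150*y^5
D = EG - F^2 = 5/4 + 5*y^3 + 25*y^6
expanded: Gamma^x_xx = (G E_x - 2F F_x + F E_y)/(2D), Gamma^x_xy = (G E_y - F G_x)/(2D), Gamma^x_yy = (2G F_y - G G_x - F G_y)/(2D), Gamma^y_xx = (2E F_x - E E_y - F E_x)/(2D), Gamma^y_xy = (E G_x - F E_y)/(2D), Gamma^y_yy = (E G_y - 2F F_y + F G_x)/(2D); substitute and cancel common factors


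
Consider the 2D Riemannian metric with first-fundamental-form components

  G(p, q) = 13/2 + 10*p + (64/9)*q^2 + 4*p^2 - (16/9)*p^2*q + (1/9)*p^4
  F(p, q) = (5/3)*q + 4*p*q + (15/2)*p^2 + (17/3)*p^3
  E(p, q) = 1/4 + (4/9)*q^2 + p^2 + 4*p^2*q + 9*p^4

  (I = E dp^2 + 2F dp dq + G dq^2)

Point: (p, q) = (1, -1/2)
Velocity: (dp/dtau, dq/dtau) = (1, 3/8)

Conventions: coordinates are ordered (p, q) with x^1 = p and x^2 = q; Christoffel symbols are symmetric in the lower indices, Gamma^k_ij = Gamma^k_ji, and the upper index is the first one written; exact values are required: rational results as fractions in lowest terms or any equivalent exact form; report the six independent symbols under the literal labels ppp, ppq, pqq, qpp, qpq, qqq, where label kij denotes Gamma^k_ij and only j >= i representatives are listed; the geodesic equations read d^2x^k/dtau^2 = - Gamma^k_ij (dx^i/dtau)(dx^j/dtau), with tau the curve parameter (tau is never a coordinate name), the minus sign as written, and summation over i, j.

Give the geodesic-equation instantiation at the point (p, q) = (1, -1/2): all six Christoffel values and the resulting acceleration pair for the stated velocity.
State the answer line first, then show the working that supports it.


Answer: Gamma_ppp = 67452/56927, Gamma_ppq = -40888/56927, Gamma_pqq = -37280/56927, Gamma_qpp = 39076/56927, Gamma_qpq = 42878/56927, Gamma_qqq = 5680/56927; accelerations (d^2p/dtau^2, d^2q/dtau^2) = (-63087/113854, -288133/227708)

E = 301/36, F = 31/3, G = 419/18 at the point
E_p = 34, E_q = 32/9, F_p = 30, F_q = 17/3, G_p = 182/9, G_q = -80/9
EG - F^2 = 56927/648;  g^inv = (648/56927) * [[419/18, -31/3], [-31/3, 301/36]]
first-kind symbols [ij,l] = (1/2)(d_i g_jl + d_j g_il - d_l g_ij): [pp,p] = E_p/2 = 17, [pp,q] = F_p - E_q/2 = 254/9, [pq,p] = E_q/2 = 16/9, [pq,q] = G_p/2 = 91/9, [qq,p] = F_q - G_p/2 = -40/9, [qq,q] = G_q/2 = -40/9
Gamma^p_ij = (G*[ij,p] - F*[ij,q])/(EG - F^2), Gamma^q_ij = (E*[ij,q] - F*[ij,p])/(EG - F^2)
Gamma_ppp = 67452/56927, Gamma_ppq = -40888/56927, Gamma_pqq = -37280/56927, Gamma_qpp = 39076/56927, Gamma_qpq = 42878/56927, Gamma_qqq = 5680/56927
d^2p/dtau^2 = -(Gamma_ppp*(1)^2 + 2*Gamma_ppq*(1)*(3/8) + Gamma_pqq*(3/8)^2) = -63087/113854
d^2q/dtau^2 = -(Gamma_qpp*(1)^2 + 2*Gamma_qpq*(1)*(3/8) + Gamma_qqq*(3/8)^2) = -288133/227708


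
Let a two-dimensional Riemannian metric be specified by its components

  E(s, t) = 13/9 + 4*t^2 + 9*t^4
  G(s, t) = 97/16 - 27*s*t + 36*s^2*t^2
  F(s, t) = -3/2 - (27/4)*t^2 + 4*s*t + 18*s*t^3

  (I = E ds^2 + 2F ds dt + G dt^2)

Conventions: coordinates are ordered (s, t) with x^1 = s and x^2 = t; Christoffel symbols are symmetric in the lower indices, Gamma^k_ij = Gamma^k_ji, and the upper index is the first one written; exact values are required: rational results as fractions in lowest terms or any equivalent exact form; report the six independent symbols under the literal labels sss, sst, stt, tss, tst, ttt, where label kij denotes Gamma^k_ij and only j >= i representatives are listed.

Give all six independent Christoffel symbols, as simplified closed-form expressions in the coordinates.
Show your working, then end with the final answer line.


E = 13/9 + 4*t^2 + 9*t^4; F = -3/2 - (27/4)*t^2 + 4*s*t + 18*s*t^3; G = 97/16 - 27*s*t + 36*s^2*t^2
Gamma^k_ij = (1/2) g^{kl} (d_i g_jl + d_j g_il - d_l g_ij), with g^inv = (1/(EG-F^2)) [[G, -F], [-F, E]]
first partials: E_s = 0, E_t = 8*t + 36*t^3, F_s = 4*t + 18*t^3, F_t = -(27/2)*t + 4*s + 54*s*t^2, G_s = -27*t + 72*s*t^2, G_t = -27*s + 72*s^2*t
D = EG - F^2 = 937/144 + 4*t^2 - 27*s*t + 9*t^4 + 36*s^2*t^2
expanded: Gamma^s_ss = (G E_s - 2F F_s + F E_t)/(2D), Gamma^s_st = (G E_t - F G_s)/(2D), Gamma^s_tt = (2G F_t - G G_s - F G_t)/(2D), Gamma^t_ss = (2E F_s - E E_t - F E_s)/(2D), Gamma^t_st = (E G_s - F E_t)/(2D), Gamma^t_tt = (E G_t - 2F F_t + F G_s)/(2D); substitute and cancel common factors

Answer: Gamma_sss = 0, Gamma_sst = (2592*t^3 + 576*t)/(5184*s^2*t^2 - 3888*s*t + 1296*t^4 + 576*t^2 + 937), Gamma_stt = (2592*s*t^2 + 576*s)/(5184*s^2*t^2 - 3888*s*t + 1296*t^4 + 576*t^2 + 937), Gamma_tss = 0, Gamma_tst = (5184*s*t^2 - 1944*t)/(5184*s^2*t^2 - 3888*s*t + 1296*t^4 + 576*t^2 + 937), Gamma_ttt = (5184*s^2*t - 1944*s)/(5184*s^2*t^2 - 3888*s*t + 1296*t^4 + 576*t^2 + 937)


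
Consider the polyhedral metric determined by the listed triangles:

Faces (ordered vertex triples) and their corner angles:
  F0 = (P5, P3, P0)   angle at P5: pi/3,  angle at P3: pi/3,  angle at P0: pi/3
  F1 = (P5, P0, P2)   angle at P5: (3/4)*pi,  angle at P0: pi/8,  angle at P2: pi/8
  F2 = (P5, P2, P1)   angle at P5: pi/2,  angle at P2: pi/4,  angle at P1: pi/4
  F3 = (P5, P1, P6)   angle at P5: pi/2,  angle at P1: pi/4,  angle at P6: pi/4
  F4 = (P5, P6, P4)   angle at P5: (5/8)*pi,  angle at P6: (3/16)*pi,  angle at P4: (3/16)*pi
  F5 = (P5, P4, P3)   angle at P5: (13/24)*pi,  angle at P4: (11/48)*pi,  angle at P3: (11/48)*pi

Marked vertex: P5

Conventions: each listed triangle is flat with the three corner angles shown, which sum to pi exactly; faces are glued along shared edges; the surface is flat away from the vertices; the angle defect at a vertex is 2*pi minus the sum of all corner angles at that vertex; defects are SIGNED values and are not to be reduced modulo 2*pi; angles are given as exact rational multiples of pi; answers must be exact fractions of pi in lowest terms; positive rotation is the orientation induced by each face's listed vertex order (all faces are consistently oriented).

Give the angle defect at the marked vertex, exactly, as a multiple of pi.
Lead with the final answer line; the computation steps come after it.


Answer: defect(P5) = (-5/4)*pi

Sum of corner angles at P5: (13/4)*pi
defect = 2*pi - (13/4)*pi


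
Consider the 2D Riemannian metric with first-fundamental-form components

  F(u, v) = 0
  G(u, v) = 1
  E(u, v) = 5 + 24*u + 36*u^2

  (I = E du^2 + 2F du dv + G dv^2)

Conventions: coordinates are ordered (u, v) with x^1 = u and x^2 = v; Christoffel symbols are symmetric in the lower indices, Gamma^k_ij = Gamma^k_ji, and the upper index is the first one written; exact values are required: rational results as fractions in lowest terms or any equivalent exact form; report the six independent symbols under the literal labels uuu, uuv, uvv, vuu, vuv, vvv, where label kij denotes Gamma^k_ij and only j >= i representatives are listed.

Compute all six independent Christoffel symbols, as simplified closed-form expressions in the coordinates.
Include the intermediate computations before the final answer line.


E = 5 + 24*u + 36*u^2; F = 0; G = 1
Gamma^k_ij = (1/2) g^{kl} (d_i g_jl + d_j g_il - d_l g_ij), with g^inv = (1/(EG-F^2)) [[G, -F], [-F, E]]
first partials: E_u = 24 + 72*u, E_v = 0, F_u = 0, F_v = 0, G_u = 0, G_v = 0
D = EG - F^2 = 5 + 24*u + 36*u^2
expanded: Gamma^u_uu = (G E_u - 2F F_u + F E_v)/(2D), Gamma^u_uv = (G E_v - F G_u)/(2D), Gamma^u_vv = (2G F_v - G G_u - F G_v)/(2D), Gamma^v_uu = (2E F_u - E E_v - F E_u)/(2D), Gamma^v_uv = (E G_u - F E_v)/(2D), Gamma^v_vv = (E G_v - 2F F_v + F G_u)/(2D); substitute and cancel common factors

Answer: Gamma_uuu = (36*u + 12)/(36*u^2 + 24*u + 5), Gamma_uuv = 0, Gamma_uvv = 0, Gamma_vuu = 0, Gamma_vuv = 0, Gamma_vvv = 0


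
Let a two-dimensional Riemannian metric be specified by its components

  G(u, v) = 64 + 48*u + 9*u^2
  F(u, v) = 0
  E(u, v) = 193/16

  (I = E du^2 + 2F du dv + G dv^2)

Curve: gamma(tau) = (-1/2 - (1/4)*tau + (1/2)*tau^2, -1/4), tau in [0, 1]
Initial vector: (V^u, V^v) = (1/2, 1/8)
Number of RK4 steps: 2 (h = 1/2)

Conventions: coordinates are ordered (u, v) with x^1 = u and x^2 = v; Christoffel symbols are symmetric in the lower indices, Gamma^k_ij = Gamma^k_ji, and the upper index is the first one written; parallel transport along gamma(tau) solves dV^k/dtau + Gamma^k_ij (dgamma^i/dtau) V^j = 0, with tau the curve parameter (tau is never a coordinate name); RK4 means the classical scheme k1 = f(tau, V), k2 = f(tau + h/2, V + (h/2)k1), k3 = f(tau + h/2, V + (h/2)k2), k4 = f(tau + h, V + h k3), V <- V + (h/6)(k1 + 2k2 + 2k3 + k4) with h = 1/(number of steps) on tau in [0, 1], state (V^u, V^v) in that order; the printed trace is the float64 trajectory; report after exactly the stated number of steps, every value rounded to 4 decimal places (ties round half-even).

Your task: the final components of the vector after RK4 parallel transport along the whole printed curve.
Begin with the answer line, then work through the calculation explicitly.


Answer: V^u = 0.5000, V^v = 0.1121

gamma'(tau) = (-1/4 + tau, 0); f(tau, V)^k = -Gamma^k_ij(gamma(tau)) gamma'^i(tau) V^j; h = 1/2; intermediate values shown to 6 dp
curve data and Christoffel symbols at the stage parameters:
  tau = 0.000000: gamma = (-0.500000, -0.250000), gamma' = (-0.250000, 0.000000); Gamma_uuu = 0.000000, Gamma_uuv = 0.000000, Gamma_uvv = -1.616580, Gamma_vuu = 0.000000, Gamma_vuv = 0.461538, Gamma_vvv = 0.000000
  tau = 0.250000: gamma = (-0.531250, -0.250000), gamma' = (0.000000, 0.000000); Gamma_uuu = 0.000000, Gamma_uuv = 0.000000, Gamma_uvv = -1.593264, Gamma_vuu = 0.000000, Gamma_vuv = 0.468293, Gamma_vvv = 0.000000
  tau = 0.500000: gamma = (-0.500000, -0.250000), gamma' = (0.250000, 0.000000); Gamma_uuu = 0.000000, Gamma_uuv = 0.000000, Gamma_uvv = -1.616580, Gamma_vuu = 0.000000, Gamma_vuv = 0.461538, Gamma_vvv = 0.000000
  tau = 0.750000: gamma = (-0.406250, -0.250000), gamma' = (0.500000, 0.000000); Gamma_uuu = 0.000000, Gamma_uuv = 0.000000, Gamma_uvv = -1.686528, Gamma_vuu = 0.000000, Gamma_vuv = 0.442396, Gamma_vvv = 0.000000
  tau = 1.000000: gamma = (-0.250000, -0.250000), gamma' = (0.750000, 0.000000); Gamma_uuu = 0.000000, Gamma_uuv = 0.000000, Gamma_uvv = -1.803109, Gamma_vuu = 0.000000, Gamma_vuv = 0.413793, Gamma_vvv = 0.000000
step 0: V^u = 0.5000, V^v = 0.1250
step 1: k1 = (0.000000, 0.014423), k2 = (0.000000, 0.000000), k3 = (0.000000, 0.000000), k4 = (0.000000, -0.014423); V <- V + (h/6)(k1 + 2k2 + 2k3 + k4): V^u = 0.5000, V^v = 0.1250
step 2: k1 = (0.000000, -0.014423), k2 = (0.000000, -0.026852), k3 = (0.000000, -0.026165), k4 = (0.000000, -0.034733); V <- V + (h/6)(k1 + 2k2 + 2k3 + k4): V^u = 0.5000, V^v = 0.1121


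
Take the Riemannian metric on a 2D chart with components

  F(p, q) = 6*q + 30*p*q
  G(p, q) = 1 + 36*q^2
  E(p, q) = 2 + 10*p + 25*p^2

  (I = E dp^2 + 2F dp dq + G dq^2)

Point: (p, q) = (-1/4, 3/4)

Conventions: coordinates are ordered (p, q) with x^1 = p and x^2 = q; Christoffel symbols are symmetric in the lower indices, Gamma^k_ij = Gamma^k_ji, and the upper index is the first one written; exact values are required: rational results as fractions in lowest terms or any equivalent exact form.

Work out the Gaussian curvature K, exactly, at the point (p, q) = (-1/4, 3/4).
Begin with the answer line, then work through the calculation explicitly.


Answer: K = 7680/116281

E = 17/16, F = -9/8, G = 85/4, EG - F^2 = 341/16 at the point
E_p = -5/2, E_q = 0, F_p = 45/2, F_q = -3/2, G_p = 0, G_q = 54
E_qq = 0, F_pq = 30, G_pp = 0
Brioschi: K = (det M1 - det M2) / (EG - F^2)^2 with the standard first/second-derivative matrices M1, M2.
M1 = [[-E_qq/2 + F_pq - G_pp/2, E_p/2, F_p - E_q/2], [F_q - G_p/2, E, F], [G_q/2, F, G]] = [[30, -5/4, 45/2], [-3/2, 17/16, -9/8], [27, -9/8, 85/4]]; det M1 = 30
M2 = [[0, E_q/2, G_p/2], [E_q/2, E, F], [G_p/2, F, G]] = [[0, 0, 0], [0, 17/16, -9/8], [0, -9/8, 85/4]]; det M2 = 0
det M1 - det M2 = 30; K = 30 / (341/16)^2 = 7680/116281


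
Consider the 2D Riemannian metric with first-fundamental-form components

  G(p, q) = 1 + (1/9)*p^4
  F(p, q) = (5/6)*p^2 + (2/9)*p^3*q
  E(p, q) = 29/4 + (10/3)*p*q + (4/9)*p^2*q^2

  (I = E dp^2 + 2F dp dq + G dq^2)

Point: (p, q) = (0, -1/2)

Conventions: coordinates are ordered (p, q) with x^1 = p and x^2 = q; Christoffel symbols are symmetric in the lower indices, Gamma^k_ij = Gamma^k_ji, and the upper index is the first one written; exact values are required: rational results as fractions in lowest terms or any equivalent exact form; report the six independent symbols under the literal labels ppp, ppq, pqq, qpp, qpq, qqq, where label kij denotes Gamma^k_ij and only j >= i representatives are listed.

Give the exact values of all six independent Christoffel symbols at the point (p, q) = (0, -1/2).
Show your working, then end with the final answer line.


E = 29/4, F = 0, G = 1 at the point
E_p = -5/3, E_q = 0, F_p = 0, F_q = 0, G_p = 0, G_q = 0
EG - F^2 = 29/4;  g^inv = (4/29) * [[1, 0], [0, 29/4]]
first-kind symbols [ij,l] = (1/2)(d_i g_jl + d_j g_il - d_l g_ij): [pp,p] = E_p/2 = -5/6, [pp,q] = F_p - E_q/2 = 0, [pq,p] = E_q/2 = 0, [pq,q] = G_p/2 = 0, [qq,p] = F_q - G_p/2 = 0, [qq,q] = G_q/2 = 0
Gamma^p_ij = (G*[ij,p] - F*[ij,q])/(EG - F^2), Gamma^q_ij = (E*[ij,q] - F*[ij,p])/(EG - F^2)

Answer: Gamma_ppp = -10/87, Gamma_ppq = 0, Gamma_pqq = 0, Gamma_qpp = 0, Gamma_qpq = 0, Gamma_qqq = 0


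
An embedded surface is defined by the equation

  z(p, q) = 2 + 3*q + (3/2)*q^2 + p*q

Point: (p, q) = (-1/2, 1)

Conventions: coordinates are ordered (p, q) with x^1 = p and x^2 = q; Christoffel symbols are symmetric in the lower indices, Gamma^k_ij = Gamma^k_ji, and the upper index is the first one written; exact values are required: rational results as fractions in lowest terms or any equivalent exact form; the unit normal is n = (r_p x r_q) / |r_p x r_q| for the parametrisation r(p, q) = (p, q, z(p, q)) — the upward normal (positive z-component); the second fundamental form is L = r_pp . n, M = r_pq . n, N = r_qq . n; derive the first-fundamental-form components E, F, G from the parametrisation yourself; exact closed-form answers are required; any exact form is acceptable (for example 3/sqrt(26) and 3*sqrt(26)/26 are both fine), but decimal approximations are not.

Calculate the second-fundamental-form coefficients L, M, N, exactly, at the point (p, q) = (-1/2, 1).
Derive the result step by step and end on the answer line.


z_p = 1, z_q = 11/2, z_pp = 0, z_pq = 1, z_qq = 3
E = 2, F = 11/2, G = 125/4; answer radicand W^2 = 129/4
unnormalised second-form numerators: l = 0, m = 1, n = 3; L = l/sqrt(129/4), and similarly M = m/sqrt(W^2), N = n/sqrt(W^2)

Answer: L = 0, M = 2*sqrt(129)/129, N = 2*sqrt(129)/43


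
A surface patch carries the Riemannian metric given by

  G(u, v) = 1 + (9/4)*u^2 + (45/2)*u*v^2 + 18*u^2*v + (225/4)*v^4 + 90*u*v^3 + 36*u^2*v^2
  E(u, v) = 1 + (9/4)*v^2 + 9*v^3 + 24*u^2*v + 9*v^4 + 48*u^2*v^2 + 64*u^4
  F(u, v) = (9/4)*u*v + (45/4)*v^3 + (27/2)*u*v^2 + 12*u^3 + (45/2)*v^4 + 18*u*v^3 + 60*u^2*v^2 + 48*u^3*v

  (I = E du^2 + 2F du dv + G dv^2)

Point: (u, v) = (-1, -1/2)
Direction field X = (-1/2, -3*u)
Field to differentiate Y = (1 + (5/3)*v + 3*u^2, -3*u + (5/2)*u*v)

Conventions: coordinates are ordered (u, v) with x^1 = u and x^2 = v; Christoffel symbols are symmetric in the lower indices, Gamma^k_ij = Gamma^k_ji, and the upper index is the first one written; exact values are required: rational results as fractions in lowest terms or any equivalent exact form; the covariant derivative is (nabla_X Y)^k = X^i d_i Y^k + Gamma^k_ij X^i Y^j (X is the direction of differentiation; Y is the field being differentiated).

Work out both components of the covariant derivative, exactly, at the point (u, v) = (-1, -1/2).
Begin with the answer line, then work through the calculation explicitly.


Answer: (nabla_X Y)^u = -125128/14667, (nabla_X Y)^v = -482999/39112

E = 65, F = 27, G = 793/64 at the point
E_u = -256, E_v = -24, F_u = -66, F_v = -1809/16, G_u = -81/8, G_v = -729/8
EG - F^2 = 4889/64;  g^inv = (64/4889) * [[793/64, -27], [-27, 65]]
first-kind symbols [ij,l] = (1/2)(d_i g_jl + d_j g_il - d_l g_ij): [uu,u] = E_u/2 = -128, [uu,v] = F_u - E_v/2 = -54, [uv,u] = E_v/2 = -12, [uv,v] = G_u/2 = -81/16, [vv,u] = F_v - G_u/2 = -108, [vv,v] = G_v/2 = -729/16
Gamma^u_ij = (G*[ij,u] - F*[ij,v])/(EG - F^2), Gamma^v_ij = (E*[ij,v] - F*[ij,u])/(EG - F^2)
Gamma_uuu = -8192/4889, Gamma_uuv = -768/4889, Gamma_uvv = -6912/4889, Gamma_vuu = -3456/4889, Gamma_vuv = -324/4889, Gamma_vvv = -2916/4889
X = (-1/2, 3), Y = (19/6, 17/4) at the point


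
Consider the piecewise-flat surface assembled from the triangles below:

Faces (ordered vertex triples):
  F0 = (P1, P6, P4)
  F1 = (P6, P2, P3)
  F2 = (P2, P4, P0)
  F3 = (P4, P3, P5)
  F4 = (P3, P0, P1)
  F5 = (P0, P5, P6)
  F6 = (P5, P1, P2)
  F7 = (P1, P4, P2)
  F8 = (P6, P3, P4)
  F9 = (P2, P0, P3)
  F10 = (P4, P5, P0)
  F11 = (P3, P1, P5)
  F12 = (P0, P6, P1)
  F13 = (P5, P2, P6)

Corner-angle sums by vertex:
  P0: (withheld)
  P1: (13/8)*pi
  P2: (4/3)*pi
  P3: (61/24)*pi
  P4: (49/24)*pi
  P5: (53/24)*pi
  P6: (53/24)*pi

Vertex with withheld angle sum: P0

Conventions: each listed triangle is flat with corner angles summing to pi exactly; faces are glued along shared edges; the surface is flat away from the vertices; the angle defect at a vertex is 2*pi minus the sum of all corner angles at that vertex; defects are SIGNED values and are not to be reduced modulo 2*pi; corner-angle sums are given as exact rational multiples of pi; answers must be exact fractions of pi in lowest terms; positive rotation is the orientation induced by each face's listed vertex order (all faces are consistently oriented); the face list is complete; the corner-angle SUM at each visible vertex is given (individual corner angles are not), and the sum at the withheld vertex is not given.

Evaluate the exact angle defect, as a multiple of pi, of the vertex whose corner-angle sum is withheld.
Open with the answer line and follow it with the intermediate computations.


Answer: defect(P0) = -pi/24

V = 7, E = 21, F = 14; chi = V - E + F = 0
Gauss-Bonnet: total defect = 2*pi*chi = 0; visible defects sum to pi/24


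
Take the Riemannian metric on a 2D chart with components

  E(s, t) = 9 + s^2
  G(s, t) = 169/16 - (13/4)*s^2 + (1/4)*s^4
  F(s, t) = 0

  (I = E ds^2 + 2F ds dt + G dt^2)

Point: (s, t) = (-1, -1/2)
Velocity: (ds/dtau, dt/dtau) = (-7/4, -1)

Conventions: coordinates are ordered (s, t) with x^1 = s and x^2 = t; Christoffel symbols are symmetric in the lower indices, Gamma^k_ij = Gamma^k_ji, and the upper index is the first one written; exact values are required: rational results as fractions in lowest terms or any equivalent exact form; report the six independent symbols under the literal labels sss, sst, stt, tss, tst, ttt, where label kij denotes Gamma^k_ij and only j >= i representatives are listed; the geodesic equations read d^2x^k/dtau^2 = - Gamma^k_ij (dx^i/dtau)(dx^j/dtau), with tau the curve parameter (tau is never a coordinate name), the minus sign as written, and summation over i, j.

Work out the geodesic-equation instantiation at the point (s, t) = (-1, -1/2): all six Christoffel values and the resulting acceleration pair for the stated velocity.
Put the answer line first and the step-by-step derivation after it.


Answer: Gamma_sss = -1/10, Gamma_sst = 0, Gamma_stt = -11/40, Gamma_tss = 0, Gamma_tst = 4/11, Gamma_ttt = 0; accelerations (d^2s/dtau^2, d^2t/dtau^2) = (93/160, -14/11)

E = 10, F = 0, G = 121/16 at the point
E_s = -2, E_t = 0, F_s = 0, F_t = 0, G_s = 11/2, G_t = 0
EG - F^2 = 605/8;  g^inv = (8/605) * [[121/16, 0], [0, 10]]
first-kind symbols [ij,l] = (1/2)(d_i g_jl + d_j g_il - d_l g_ij): [ss,s] = E_s/2 = -1, [ss,t] = F_s - E_t/2 = 0, [st,s] = E_t/2 = 0, [st,t] = G_s/2 = 11/4, [tt,s] = F_t - G_s/2 = -11/4, [tt,t] = G_t/2 = 0
Gamma^s_ij = (G*[ij,s] - F*[ij,t])/(EG - F^2), Gamma^t_ij = (E*[ij,t] - F*[ij,s])/(EG - F^2)
Gamma_sss = -1/10, Gamma_sst = 0, Gamma_stt = -11/40, Gamma_tss = 0, Gamma_tst = 4/11, Gamma_ttt = 0
d^2s/dtau^2 = -(Gamma_sss*(-7/4)^2 + 2*Gamma_sst*(-7/4)*(-1) + Gamma_stt*(-1)^2) = 93/160
d^2t/dtau^2 = -(Gamma_tss*(-7/4)^2 + 2*Gamma_tst*(-7/4)*(-1) + Gamma_ttt*(-1)^2) = -14/11


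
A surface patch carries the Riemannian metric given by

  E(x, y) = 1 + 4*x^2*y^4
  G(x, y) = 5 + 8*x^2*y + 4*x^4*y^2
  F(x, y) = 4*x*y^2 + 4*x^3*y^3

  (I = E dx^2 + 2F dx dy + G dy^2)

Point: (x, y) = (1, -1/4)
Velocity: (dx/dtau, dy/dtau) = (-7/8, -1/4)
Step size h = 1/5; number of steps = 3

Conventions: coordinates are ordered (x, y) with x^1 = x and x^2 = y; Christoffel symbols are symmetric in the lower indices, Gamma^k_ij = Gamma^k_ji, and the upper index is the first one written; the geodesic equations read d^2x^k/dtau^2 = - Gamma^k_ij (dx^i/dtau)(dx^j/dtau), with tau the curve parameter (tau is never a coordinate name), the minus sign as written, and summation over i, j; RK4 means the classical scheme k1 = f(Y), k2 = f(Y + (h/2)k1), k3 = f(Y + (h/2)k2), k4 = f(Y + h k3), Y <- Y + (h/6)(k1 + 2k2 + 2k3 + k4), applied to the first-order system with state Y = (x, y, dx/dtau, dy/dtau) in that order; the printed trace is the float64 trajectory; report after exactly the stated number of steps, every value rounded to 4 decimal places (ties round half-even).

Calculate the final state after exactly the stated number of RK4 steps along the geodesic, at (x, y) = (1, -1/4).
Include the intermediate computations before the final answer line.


f(Y) = (dx/dtau, dy/dtau, -Gamma^x_ij Y'^i Y'^j, -Gamma^y_ij Y'^i Y'^j) with the Gammas evaluated at the stage position; h = 0.200000; intermediate values shown to 6 dp
step 0: x = 1.0000, y = -0.2500, dx/dtau = -0.8750, dy/dtau = -0.2500
step 1:
  k1: at (x, y) = (1.000000, -0.250000), (dx/dtau, dy/dtau) = (-0.875000, -0.250000); Gamma_xxx = 0.004785, Gamma_xxy = -0.038278, Gamma_xyy = 0.076555, Gamma_yxx = 0.057416, Gamma_yxy = -0.459330, Gamma_yyy = 0.918660; k1 = (-0.875000, -0.250000, 0.008298, 0.099581)
  k2: at (x, y) = (0.912500, -0.275000), (dx/dtau, dy/dtau) = (-0.874170, -0.240042); Gamma_xxx = 0.006145, Gamma_xxy = -0.040782, Gamma_xyy = 0.067661, Gamma_yxx = 0.068660, Gamma_yxy = -0.455653, Gamma_yyy = 0.755969; k2 = (-0.874170, -0.240042, 0.008520, 0.095199)
  k3: at (x, y) = (0.912583, -0.274004), (dx/dtau, dy/dtau) = (-0.874148, -0.240480); Gamma_xxx = 0.006049, Gamma_xxy = -0.040293, Gamma_xyy = 0.067099, Gamma_yxx = 0.068141, Gamma_yxy = -0.453895, Gamma_yyy = 0.755858; k3 = (-0.874148, -0.240480, 0.008438, 0.095050)
  k4: at (x, y) = (0.825170, -0.298096), (dx/dtau, dy/dtau) = (-0.873312, -0.230990); Gamma_xxx = 0.007316, Gamma_xxy = -0.040503, Gamma_xyy = 0.056059, Gamma_yxx = 0.079522, Gamma_yxy = -0.440257, Gamma_yyy = 0.609346; k4 = (-0.873312, -0.230990, 0.007770, 0.084461)
  Y <- Y + (h/6)(k1 + 2k2 + 2k3 + k4): x = 0.8252, y = -0.2981, dx/dtau = -0.8733, dy/dtau = -0.2312
step 2:
  k1: at (x, y) = (0.825168, -0.298068), (dx/dtau, dy/dtau) = (-0.873334, -0.231182); Gamma_xxx = 0.007313, Gamma_xxy = -0.040490, Gamma_xyy = 0.056046, Gamma_yxx = 0.079507, Gamma_yxy = -0.440211, Gamma_yyy = 0.609338; k1 = (-0.873334, -0.231182, 0.007777, 0.084550)
  k2: at (x, y) = (0.737835, -0.321186), (dx/dtau, dy/dtau) = (-0.872556, -0.222727); Gamma_xxx = 0.008383, Gamma_xxy = -0.038516, Gamma_xyy = 0.044239, Gamma_yxx = 0.090879, Gamma_yxy = -0.417537, Gamma_yyy = 0.479587; k2 = (-0.872556, -0.222727, 0.006393, 0.069308)
  k3: at (x, y) = (0.737913, -0.320341), (dx/dtau, dy/dtau) = (-0.872694, -0.224251); Gamma_xxx = 0.008290, Gamma_xxy = -0.038194, Gamma_xyy = 0.043991, Gamma_yxx = 0.090386, Gamma_yxy = -0.416411, Gamma_yyy = 0.479607; k3 = (-0.872694, -0.224251, 0.006423, 0.070030)
  k4: at (x, y) = (0.650629, -0.342918), (dx/dtau, dy/dtau) = (-0.872049, -0.217176); Gamma_xxx = 0.009119, Gamma_xxy = -0.034604, Gamma_xyy = 0.032828, Gamma_yxx = 0.101888, Gamma_yxy = -0.386631, Gamma_yyy = 0.366784; k4 = (-0.872049, -0.217176, 0.004624, 0.051664)
  Y <- Y + (h/6)(k1 + 2k2 + 2k3 + k4): x = 0.6506, y = -0.3428, dx/dtau = -0.8721, dy/dtau = -0.2174
step 3:
  k1: at (x, y) = (0.650639, -0.342812), (dx/dtau, dy/dtau) = (-0.872066, -0.217352); Gamma_xxx = 0.009107, Gamma_xxy = -0.034571, Gamma_xyy = 0.032807, Gamma_yxx = 0.101823, Gamma_yxy = -0.386510, Gamma_yyy = 0.366788; k1 = (-0.872066, -0.217352, 0.004629, 0.051758)
  k2: at (x, y) = (0.563432, -0.364547), (dx/dtau, dy/dtau) = (-0.871603, -0.212177); Gamma_xxx = 0.009591, Gamma_xxy = -0.029646, Gamma_xyy = 0.022910, Gamma_yxx = 0.113262, Gamma_yxy = -0.350110, Gamma_yyy = 0.270560; k2 = (-0.871603, -0.212177, 0.002648, 0.031269)
  k3: at (x, y) = (0.563479, -0.364029), (dx/dtau, dy/dtau) = (-0.871801, -0.214225); Gamma_xxx = 0.009535, Gamma_xxy = -0.029518, Gamma_xyy = 0.022846, Gamma_yxx = 0.112935, Gamma_yxy = -0.349623, Gamma_yyy = 0.270590; k3 = (-0.871801, -0.214225, 0.002730, 0.032340)
  k4: at (x, y) = (0.476279, -0.385657), (dx/dtau, dy/dtau) = (-0.871520, -0.210884); Gamma_xxx = 0.009686, Gamma_xxy = -0.023925, Gamma_xyy = 0.014773, Gamma_yxx = 0.124776, Gamma_yxy = -0.308192, Gamma_yyy = 0.190306; k4 = (-0.871520, -0.210884, 0.000780, 0.010049)
  Y <- Y + (h/6)(k1 + 2k2 + 2k3 + k4): x = 0.4763, y = -0.3855, dx/dtau = -0.8715, dy/dtau = -0.2111

Answer: x = 0.4763, y = -0.3855, dx/dtau = -0.8715, dy/dtau = -0.2111


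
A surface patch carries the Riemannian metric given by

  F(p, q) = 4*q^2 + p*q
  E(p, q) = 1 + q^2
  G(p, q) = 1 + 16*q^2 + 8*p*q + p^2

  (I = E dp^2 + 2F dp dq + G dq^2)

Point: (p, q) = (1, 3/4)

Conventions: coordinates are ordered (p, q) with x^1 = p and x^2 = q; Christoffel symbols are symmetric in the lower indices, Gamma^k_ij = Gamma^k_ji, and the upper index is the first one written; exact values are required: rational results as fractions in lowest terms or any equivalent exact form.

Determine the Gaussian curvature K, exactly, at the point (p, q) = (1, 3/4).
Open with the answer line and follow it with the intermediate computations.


Answer: K = -256/78961

E = 25/16, F = 3, G = 17, EG - F^2 = 281/16 at the point
E_p = 0, E_q = 3/2, F_p = 3/4, F_q = 7, G_p = 8, G_q = 32
E_qq = 2, F_pq = 1, G_pp = 2
Evaluate Brioschi's two determinant matrices M1, M2 and divide by (EG - F^2)^2.
M1 = [[-E_qq/2 + F_pq - G_pp/2, E_p/2, F_p - E_q/2], [F_q - G_p/2, E, F], [G_q/2, F, G]] = [[-1, 0, 0], [3, 25/16, 3], [16, 3, 17]]; det M1 = -281/16
M2 = [[0, E_q/2, G_p/2], [E_q/2, E, F], [G_p/2, F, G]] = [[0, 3/4, 4], [3/4, 25/16, 3], [4, 3, 17]]; det M2 = -265/16
det M1 - det M2 = -1; K = -1 / (281/16)^2 = -256/78961


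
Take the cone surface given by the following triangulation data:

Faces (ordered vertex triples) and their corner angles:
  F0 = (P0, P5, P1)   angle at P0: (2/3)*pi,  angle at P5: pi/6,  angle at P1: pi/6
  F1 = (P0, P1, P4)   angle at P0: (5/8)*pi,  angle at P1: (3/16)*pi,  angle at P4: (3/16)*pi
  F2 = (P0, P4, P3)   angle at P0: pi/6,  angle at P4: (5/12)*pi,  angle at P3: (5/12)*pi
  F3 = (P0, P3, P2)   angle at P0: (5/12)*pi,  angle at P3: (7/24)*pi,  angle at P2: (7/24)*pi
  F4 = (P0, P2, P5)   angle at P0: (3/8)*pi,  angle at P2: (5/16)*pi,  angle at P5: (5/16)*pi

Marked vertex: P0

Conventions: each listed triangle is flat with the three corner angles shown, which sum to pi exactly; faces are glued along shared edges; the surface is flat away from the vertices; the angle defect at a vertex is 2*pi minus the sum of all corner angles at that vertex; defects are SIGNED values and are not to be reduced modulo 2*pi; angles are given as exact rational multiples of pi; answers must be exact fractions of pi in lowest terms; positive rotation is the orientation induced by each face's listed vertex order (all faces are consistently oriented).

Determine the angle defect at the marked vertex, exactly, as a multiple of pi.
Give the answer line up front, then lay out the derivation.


Answer: defect(P0) = -pi/4

Sum of corner angles at P0: (9/4)*pi
defect = 2*pi - (9/4)*pi
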